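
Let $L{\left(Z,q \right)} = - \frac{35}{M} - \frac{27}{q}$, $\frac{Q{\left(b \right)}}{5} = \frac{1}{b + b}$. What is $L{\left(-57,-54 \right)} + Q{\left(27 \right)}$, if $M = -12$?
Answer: $\frac{379}{108} \approx 3.5093$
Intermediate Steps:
$Q{\left(b \right)} = \frac{5}{2 b}$ ($Q{\left(b \right)} = \frac{5}{b + b} = \frac{5}{2 b}$)
$L{\left(Z,q \right)} = \frac{35}{12} - \frac{27}{q}$ ($L{\left(Z,q \right)} = - \frac{35}{-12} - \frac{27}{q} = \left(-35\right) \left(- \frac{1}{12}\right) - \frac{27}{q} = \frac{35}{12} - \frac{27}{q}$)
$L{\left(-57,-54 \right)} + Q{\left(27 \right)} = \left(\frac{35}{12} - \frac{27}{-54}\right) + \frac{5}{2 \cdot 27} = \left(\frac{35}{12} - - \frac{1}{2}\right) + \frac{5}{2} \cdot \frac{1}{27} = \left(\frac{35}{12} + \frac{1}{2}\right) + \frac{5}{54} = \frac{41}{12} + \frac{5}{54} = \frac{379}{108}$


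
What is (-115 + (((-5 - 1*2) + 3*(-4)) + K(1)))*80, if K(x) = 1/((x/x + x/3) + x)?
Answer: -74800/7 ≈ -10686.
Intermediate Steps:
K(x) = 1/(1 + 4*x/3) (K(x) = 1/((1 + x*(1/3)) + x) = 1/((1 + x/3) + x) = 1/(1 + 4*x/3))
(-115 + (((-5 - 1*2) + 3*(-4)) + K(1)))*80 = (-115 + (((-5 - 1*2) + 3*(-4)) + 3/(3 + 4*1)))*80 = (-115 + (((-5 - 2) - 12) + 3/(3 + 4)))*80 = (-115 + ((-7 - 12) + 3/7))*80 = (-115 + (-19 + 3*(1/7)))*80 = (-115 + (-19 + 3/7))*80 = (-115 - 130/7)*80 = -935/7*80 = -74800/7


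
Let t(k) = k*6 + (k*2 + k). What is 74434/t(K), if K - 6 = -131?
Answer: -74434/1125 ≈ -66.164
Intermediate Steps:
K = -125 (K = 6 - 131 = -125)
t(k) = 9*k (t(k) = 6*k + (2*k + k) = 6*k + 3*k = 9*k)
74434/t(K) = 74434/((9*(-125))) = 74434/(-1125) = 74434*(-1/1125) = -74434/1125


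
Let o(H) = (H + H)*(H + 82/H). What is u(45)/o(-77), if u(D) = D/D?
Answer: 1/12022 ≈ 8.3181e-5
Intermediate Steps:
u(D) = 1
o(H) = 2*H*(H + 82/H) (o(H) = (2*H)*(H + 82/H) = 2*H*(H + 82/H))
u(45)/o(-77) = 1/(164 + 2*(-77)²) = 1/(164 + 2*5929) = 1/(164 + 11858) = 1/12022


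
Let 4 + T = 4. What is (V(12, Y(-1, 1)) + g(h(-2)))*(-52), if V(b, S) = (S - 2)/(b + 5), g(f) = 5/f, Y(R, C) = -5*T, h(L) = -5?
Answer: 988/17 ≈ 58.118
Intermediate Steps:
T = 0 (T = -4 + 4 = 0)
Y(R, C) = 0 (Y(R, C) = -5*0 = 0)
V(b, S) = (-2 + S)/(5 + b)
(V(12, Y(-1, 1)) + g(h(-2)))*(-52) = ((-2 + 0)/(5 + 12) + 5/(-5))*(-52) = (-2/17 + 5*(-1/5))*(-52) = ((1/17)*(-2) - 1)*(-52) = (-2/17 - 1)*(-52) = -19/17*(-52) = 988/17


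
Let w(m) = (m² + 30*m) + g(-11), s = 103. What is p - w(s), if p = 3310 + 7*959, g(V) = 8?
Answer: -3684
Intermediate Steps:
p = 10023 (p = 3310 + 6713 = 10023)
w(m) = 8 + m² + 30*m (w(m) = (m² + 30*m) + 8 = 8 + m² + 30*m)
p - w(s) = 10023 - (8 + 103² + 30*103) = 10023 - (8 + 10609 + 3090) = 10023 - 1*13707 = 10023 - 13707 = -3684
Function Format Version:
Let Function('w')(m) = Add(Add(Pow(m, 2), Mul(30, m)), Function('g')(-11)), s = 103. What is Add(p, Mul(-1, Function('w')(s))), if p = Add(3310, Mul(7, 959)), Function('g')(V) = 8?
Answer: -3684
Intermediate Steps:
p = 10023 (p = Add(3310, 6713) = 10023)
Function('w')(m) = Add(8, Pow(m, 2), Mul(30, m)) (Function('w')(m) = Add(Add(Pow(m, 2), Mul(30, m)), 8) = Add(8, Pow(m, 2), Mul(30, m)))
Add(p, Mul(-1, Function('w')(s))) = Add(10023, Mul(-1, Add(8, Pow(103, 2), Mul(30, 103)))) = Add(10023, Mul(-1, Add(8, 10609, 3090))) = Add(10023, Mul(-1, 13707)) = Add(10023, -13707) = -3684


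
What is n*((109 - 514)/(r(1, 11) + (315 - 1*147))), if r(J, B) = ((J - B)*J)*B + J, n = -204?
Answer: 82620/59 ≈ 1400.3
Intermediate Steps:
r(J, B) = J + B*J*(J - B) (r(J, B) = (J*(J - B))*B + J = B*J*(J - B) + J = J + B*J*(J - B))
n*((109 - 514)/(r(1, 11) + (315 - 1*147))) = -204*(109 - 514)/(1*(1 - 1*11² + 11*1) + (315 - 1*147)) = -(-82620)/(1*(1 - 1*121 + 11) + (315 - 147)) = -(-82620)/(1*(1 - 121 + 11) + 168) = -(-82620)/(1*(-109) + 168) = -(-82620)/(-109 + 168) = -(-82620)/59 = -204*(-405/59) = 82620/59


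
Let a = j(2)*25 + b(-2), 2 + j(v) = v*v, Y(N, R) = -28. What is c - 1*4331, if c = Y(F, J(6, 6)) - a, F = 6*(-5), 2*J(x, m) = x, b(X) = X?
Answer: -4407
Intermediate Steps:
J(x, m) = x/2
F = -30
j(v) = -2 + v**2 (j(v) = -2 + v*v = -2 + v**2)
a = 48 (a = (-2 + 2**2)*25 - 2 = (-2 + 4)*25 - 2 = 2*25 - 2 = 50 - 2 = 48)
c = -76 (c = -28 - 1*48 = -28 - 48 = -76)
c - 1*4331 = -76 - 1*4331 = -76 - 4331 = -4407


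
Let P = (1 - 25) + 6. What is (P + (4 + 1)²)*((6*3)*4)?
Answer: 504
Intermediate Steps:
P = -18 (P = -24 + 6 = -18)
(P + (4 + 1)²)*((6*3)*4) = (-18 + (4 + 1)²)*((6*3)*4) = (-18 + 5²)*(18*4) = (-18 + 25)*72 = 7*72 = 504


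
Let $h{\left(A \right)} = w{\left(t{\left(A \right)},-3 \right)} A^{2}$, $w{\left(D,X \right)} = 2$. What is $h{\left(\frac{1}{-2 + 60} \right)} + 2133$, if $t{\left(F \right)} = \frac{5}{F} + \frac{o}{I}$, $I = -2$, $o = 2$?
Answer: $\frac{3587707}{1682} \approx 2133.0$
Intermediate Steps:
$t{\left(F \right)} = -1 + \frac{5}{F}$ ($t{\left(F \right)} = \frac{5}{F} + \frac{2}{-2} = \frac{5}{F} + 2 \left(- \frac{1}{2}\right) = \frac{5}{F} - 1 = -1 + \frac{5}{F}$)
$h{\left(A \right)} = 2 A^{2}$
$h{\left(\frac{1}{-2 + 60} \right)} + 2133 = 2 \left(\frac{1}{-2 + 60}\right)^{2} + 2133 = 2 \left(\frac{1}{58}\right)^{2} + 2133 = \frac{2}{3364} + 2133 = 2 \cdot \frac{1}{3364} + 2133 = \frac{1}{1682} + 2133 = \frac{3587707}{1682}$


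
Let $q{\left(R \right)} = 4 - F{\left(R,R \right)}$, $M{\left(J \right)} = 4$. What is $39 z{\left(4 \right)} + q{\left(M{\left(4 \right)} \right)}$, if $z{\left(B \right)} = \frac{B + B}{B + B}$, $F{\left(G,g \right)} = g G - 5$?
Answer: $32$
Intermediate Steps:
$F{\left(G,g \right)} = -5 + G g$ ($F{\left(G,g \right)} = G g - 5 = -5 + G g$)
$z{\left(B \right)} = 1$ ($z{\left(B \right)} = \frac{2 B}{2 B} = 2 B \frac{1}{2 B} = 1$)
$q{\left(R \right)} = 9 - R^{2}$ ($q{\left(R \right)} = 4 - \left(-5 + R R\right) = 4 - \left(-5 + R^{2}\right) = 9 - R^{2}$)
$39 z{\left(4 \right)} + q{\left(M{\left(4 \right)} \right)} = 39 \cdot 1 + \left(9 - 4^{2}\right) = 39 + \left(9 - 16\right) = 39 - 7 = 32$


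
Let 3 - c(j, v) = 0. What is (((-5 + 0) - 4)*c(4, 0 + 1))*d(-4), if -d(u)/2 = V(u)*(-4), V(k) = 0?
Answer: 0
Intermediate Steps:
c(j, v) = 3 (c(j, v) = 3 - 1*0 = 3 + 0 = 3)
d(u) = 0 (d(u) = -0*(-4) = -2*0 = 0)
(((-5 + 0) - 4)*c(4, 0 + 1))*d(-4) = (((-5 + 0) - 4)*3)*0 = ((-5 - 4)*3)*0 = -9*3*0 = -27*0 = 0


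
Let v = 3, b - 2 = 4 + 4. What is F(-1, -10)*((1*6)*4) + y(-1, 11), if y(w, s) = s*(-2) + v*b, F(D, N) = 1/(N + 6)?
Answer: 2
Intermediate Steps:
b = 10 (b = 2 + (4 + 4) = 2 + 8 = 10)
F(D, N) = 1/(6 + N)
y(w, s) = 30 - 2*s (y(w, s) = s*(-2) + 3*10 = -2*s + 30 = 30 - 2*s)
F(-1, -10)*((1*6)*4) + y(-1, 11) = ((1*6)*4)/(6 - 10) + (30 - 2*11) = (6*4)/(-4) + (30 - 22) = -¼*24 + 8 = -6 + 8 = 2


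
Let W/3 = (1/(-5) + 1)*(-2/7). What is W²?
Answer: 576/1225 ≈ 0.47020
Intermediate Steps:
W = -24/35 (W = 3*((1/(-5) + 1)*(-2/7)) = 3*((-⅕ + 1)*(-2*⅐)) = 3*((⅘)*(-2/7)) = 3*(-8/35) = -24/35 ≈ -0.68571)
W² = (-24/35)² = 576/1225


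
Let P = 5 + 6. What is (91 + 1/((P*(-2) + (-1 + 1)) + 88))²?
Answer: 36084049/4356 ≈ 8283.8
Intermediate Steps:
P = 11
(91 + 1/((P*(-2) + (-1 + 1)) + 88))² = (91 + 1/((11*(-2) + (-1 + 1)) + 88))² = (91 + 1/((-22 + 0) + 88))² = (91 + 1/(-22 + 88))² = (91 + 1/66)² = (6007/66)² = 36084049/4356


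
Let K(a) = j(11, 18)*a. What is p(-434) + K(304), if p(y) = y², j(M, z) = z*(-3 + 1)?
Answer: 177412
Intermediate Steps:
j(M, z) = -2*z (j(M, z) = z*(-2) = -2*z)
K(a) = -36*a (K(a) = (-2*18)*a = -36*a)
p(-434) + K(304) = (-434)² - 36*304 = 188356 - 10944 = 177412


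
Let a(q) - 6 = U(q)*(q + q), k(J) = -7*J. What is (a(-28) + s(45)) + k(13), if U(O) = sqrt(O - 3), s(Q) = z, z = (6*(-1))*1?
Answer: -91 - 56*I*sqrt(31) ≈ -91.0 - 311.79*I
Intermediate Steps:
z = -6 (z = -6*1 = -6)
s(Q) = -6
U(O) = sqrt(-3 + O)
a(q) = 6 + 2*q*sqrt(-3 + q) (a(q) = 6 + sqrt(-3 + q)*(q + q) = 6 + sqrt(-3 + q)*(2*q) = 6 + 2*q*sqrt(-3 + q))
(a(-28) + s(45)) + k(13) = ((6 + 2*(-28)*sqrt(-3 - 28)) - 6) - 7*13 = ((6 + 2*(-28)*sqrt(-31)) - 6) - 91 = ((6 + 2*(-28)*(I*sqrt(31))) - 6) - 91 = ((6 - 56*I*sqrt(31)) - 6) - 91 = -56*I*sqrt(31) - 91 = -91 - 56*I*sqrt(31)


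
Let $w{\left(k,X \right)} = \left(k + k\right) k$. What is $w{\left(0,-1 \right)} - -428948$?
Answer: $428948$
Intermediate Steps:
$w{\left(k,X \right)} = 2 k^{2}$ ($w{\left(k,X \right)} = 2 k k = 2 k^{2}$)
$w{\left(0,-1 \right)} - -428948 = 2 \cdot 0^{2} - -428948 = 2 \cdot 0 + 428948 = 0 + 428948 = 428948$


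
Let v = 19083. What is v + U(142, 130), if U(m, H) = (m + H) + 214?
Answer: 19569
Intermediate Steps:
U(m, H) = 214 + H + m (U(m, H) = (H + m) + 214 = 214 + H + m)
v + U(142, 130) = 19083 + (214 + 130 + 142) = 19083 + 486 = 19569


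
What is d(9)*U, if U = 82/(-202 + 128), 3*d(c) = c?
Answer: -123/37 ≈ -3.3243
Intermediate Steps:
d(c) = c/3
U = -41/37 (U = 82/(-74) = 82*(-1/74) = -41/37 ≈ -1.1081)
d(9)*U = ((1/3)*9)*(-41/37) = 3*(-41/37) = -123/37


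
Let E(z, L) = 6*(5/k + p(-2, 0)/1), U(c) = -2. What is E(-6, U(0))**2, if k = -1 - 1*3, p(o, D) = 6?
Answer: 3249/4 ≈ 812.25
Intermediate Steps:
k = -4 (k = -1 - 3 = -4)
E(z, L) = 57/2 (E(z, L) = 6*(5/(-4) + 6/1) = 6*(5*(-1/4) + 6*1) = 6*(-5/4 + 6) = 6*(19/4) = 57/2)
E(-6, U(0))**2 = (57/2)**2 = 3249/4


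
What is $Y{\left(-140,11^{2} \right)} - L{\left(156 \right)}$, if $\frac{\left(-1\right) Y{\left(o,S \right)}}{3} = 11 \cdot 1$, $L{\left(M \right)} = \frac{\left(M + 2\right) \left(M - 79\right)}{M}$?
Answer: $- \frac{8657}{78} \approx -110.99$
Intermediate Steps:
$L{\left(M \right)} = \frac{\left(-79 + M\right) \left(2 + M\right)}{M}$ ($L{\left(M \right)} = \frac{\left(2 + M\right) \left(-79 + M\right)}{M} = \frac{\left(-79 + M\right) \left(2 + M\right)}{M}$)
$Y{\left(o,S \right)} = -33$ ($Y{\left(o,S \right)} = - 3 \cdot 11 \cdot 1 = \left(-3\right) 11 = -33$)
$Y{\left(-140,11^{2} \right)} - L{\left(156 \right)} = -33 - \left(-77 + 156 - \frac{158}{156}\right) = -33 - \left(-77 + 156 - \frac{79}{78}\right) = -33 - \frac{6083}{78} = - \frac{8657}{78}$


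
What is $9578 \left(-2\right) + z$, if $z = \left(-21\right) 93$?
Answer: $-21109$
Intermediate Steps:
$z = -1953$
$9578 \left(-2\right) + z = 9578 \left(-2\right) - 1953 = -19156 - 1953 = -21109$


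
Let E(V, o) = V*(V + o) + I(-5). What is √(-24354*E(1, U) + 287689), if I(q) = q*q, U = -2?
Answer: I*√296807 ≈ 544.8*I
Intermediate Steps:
I(q) = q²
E(V, o) = 25 + V*(V + o) (E(V, o) = V*(V + o) + (-5)² = V*(V + o) + 25 = 25 + V*(V + o))
√(-24354*E(1, U) + 287689) = √(-24354*(25 + 1² + 1*(-2)) + 287689) = √(-24354*(25 + 1 - 2) + 287689) = √(-24354*24 + 287689) = √(-584496 + 287689) = √(-296807) = I*√296807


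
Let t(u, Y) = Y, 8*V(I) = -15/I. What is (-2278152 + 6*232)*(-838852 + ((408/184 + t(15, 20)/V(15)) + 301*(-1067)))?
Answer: 60753214106160/23 ≈ 2.6414e+12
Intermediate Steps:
V(I) = -15/(8*I) (V(I) = (-15/I)/8 = -15/(8*I))
(-2278152 + 6*232)*(-838852 + ((408/184 + t(15, 20)/V(15)) + 301*(-1067))) = (-2278152 + 6*232)*(-838852 + ((408/184 + 20/((-15/8/15))) + 301*(-1067))) = (-2278152 + 1392)*(-838852 + ((408*(1/184) + 20/((-15/8*1/15))) - 321167)) = -2276760*(-838852 + ((51/23 + 20/(-⅛)) - 321167)) = -2276760*(-838852 + ((51/23 + 20*(-8)) - 321167)) = -2276760*(-838852 + ((51/23 - 160) - 321167)) = -2276760*(-838852 + (-3629/23 - 321167)) = -2276760*(-838852 - 7390470/23) = -2276760*(-26684066/23) = 60753214106160/23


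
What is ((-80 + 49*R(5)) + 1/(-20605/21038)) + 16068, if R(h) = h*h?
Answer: 354652827/20605 ≈ 17212.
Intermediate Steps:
R(h) = h²
((-80 + 49*R(5)) + 1/(-20605/21038)) + 16068 = ((-80 + 49*5²) + 1/(-20605/21038)) + 16068 = ((-80 + 49*25) + 1/(-20605*1/21038)) + 16068 = ((-80 + 1225) + 1/(-20605/21038)) + 16068 = (1145 - 21038/20605) + 16068 = 23571687/20605 + 16068 = 354652827/20605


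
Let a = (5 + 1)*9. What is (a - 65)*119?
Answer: -1309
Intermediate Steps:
a = 54 (a = 6*9 = 54)
(a - 65)*119 = (54 - 65)*119 = -11*119 = -1309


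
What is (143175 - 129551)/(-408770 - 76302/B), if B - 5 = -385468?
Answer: -656443489/19695704276 ≈ -0.033329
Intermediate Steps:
B = -385463 (B = 5 - 385468 = -385463)
(143175 - 129551)/(-408770 - 76302/B) = (143175 - 129551)/(-408770 - 76302/(-385463)) = 13624/(-408770 - 76302*(-1/385463)) = 13624/(-408770 + 76302/385463) = 13624/(-157565634208/385463) = 13624*(-385463/157565634208) = -656443489/19695704276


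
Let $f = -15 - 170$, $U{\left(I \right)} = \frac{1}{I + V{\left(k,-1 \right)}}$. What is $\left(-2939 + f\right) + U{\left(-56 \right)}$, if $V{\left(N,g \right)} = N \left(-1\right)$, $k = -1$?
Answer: $- \frac{171821}{55} \approx -3124.0$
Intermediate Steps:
$V{\left(N,g \right)} = - N$
$U{\left(I \right)} = \frac{1}{1 + I}$ ($U{\left(I \right)} = \frac{1}{I - -1} = \frac{1}{I + 1} = \frac{1}{1 + I}$)
$f = -185$ ($f = -15 - 170 = -185$)
$\left(-2939 + f\right) + U{\left(-56 \right)} = \left(-2939 - 185\right) + \frac{1}{1 - 56} = -3124 + \frac{1}{-55} = -3124 - \frac{1}{55} = - \frac{171821}{55}$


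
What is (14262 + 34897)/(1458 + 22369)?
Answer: 49159/23827 ≈ 2.0632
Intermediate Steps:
(14262 + 34897)/(1458 + 22369) = 49159/23827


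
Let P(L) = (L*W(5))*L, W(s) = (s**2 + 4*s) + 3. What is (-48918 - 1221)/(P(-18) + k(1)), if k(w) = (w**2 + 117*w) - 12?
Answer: -50139/15658 ≈ -3.2021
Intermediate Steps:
k(w) = -12 + w**2 + 117*w
W(s) = 3 + s**2 + 4*s
P(L) = 48*L**2 (P(L) = (L*(3 + 5**2 + 4*5))*L = (L*(3 + 25 + 20))*L = (L*48)*L = (48*L)*L = 48*L**2)
(-48918 - 1221)/(P(-18) + k(1)) = (-48918 - 1221)/(48*(-18)**2 + (-12 + 1**2 + 117*1)) = -50139/(48*324 + (-12 + 1 + 117)) = -50139/(15552 + 106) = -50139/15658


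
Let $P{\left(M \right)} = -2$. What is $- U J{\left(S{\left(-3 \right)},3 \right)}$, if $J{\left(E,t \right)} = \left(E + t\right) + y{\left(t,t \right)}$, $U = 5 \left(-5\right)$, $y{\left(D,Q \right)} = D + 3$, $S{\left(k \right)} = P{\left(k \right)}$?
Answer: $175$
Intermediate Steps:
$S{\left(k \right)} = -2$
$y{\left(D,Q \right)} = 3 + D$
$U = -25$
$J{\left(E,t \right)} = 3 + E + 2 t$ ($J{\left(E,t \right)} = \left(E + t\right) + \left(3 + t\right) = 3 + E + 2 t$)
$- U J{\left(S{\left(-3 \right)},3 \right)} = \left(-1\right) \left(-25\right) \left(3 - 2 + 2 \cdot 3\right) = 25 \left(3 - 2 + 6\right) = 25 \cdot 7 = 175$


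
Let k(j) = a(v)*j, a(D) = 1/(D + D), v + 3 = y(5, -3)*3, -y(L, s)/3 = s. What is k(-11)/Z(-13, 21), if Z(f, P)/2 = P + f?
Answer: -11/768 ≈ -0.014323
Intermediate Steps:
y(L, s) = -3*s
v = 24 (v = -3 - 3*(-3)*3 = -3 + 9*3 = -3 + 27 = 24)
Z(f, P) = 2*P + 2*f (Z(f, P) = 2*(P + f) = 2*P + 2*f)
a(D) = 1/(2*D)
k(j) = j/48 (k(j) = ((½)/24)*j = ((½)*(1/24))*j = j/48)
k(-11)/Z(-13, 21) = ((1/48)*(-11))/(2*21 + 2*(-13)) = -11/(48*(42 - 26)) = -11/48/16 = -11/48*1/16 = -11/768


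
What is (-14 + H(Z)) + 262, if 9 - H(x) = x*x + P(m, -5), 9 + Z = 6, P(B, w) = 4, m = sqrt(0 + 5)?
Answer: 244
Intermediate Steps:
m = sqrt(5) ≈ 2.2361
Z = -3 (Z = -9 + 6 = -3)
H(x) = 5 - x**2 (H(x) = 9 - (x*x + 4) = 9 - (x**2 + 4) = 9 - (4 + x**2) = 9 + (-4 - x**2) = 5 - x**2)
(-14 + H(Z)) + 262 = (-14 + (5 - 1*(-3)**2)) + 262 = (-14 + (5 - 1*9)) + 262 = (-14 + (5 - 9)) + 262 = (-14 - 4) + 262 = -18 + 262 = 244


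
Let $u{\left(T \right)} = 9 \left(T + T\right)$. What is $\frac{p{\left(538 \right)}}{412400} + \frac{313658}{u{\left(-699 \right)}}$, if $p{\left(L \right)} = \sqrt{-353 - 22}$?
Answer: $- \frac{156829}{6291} + \frac{i \sqrt{15}}{82480} \approx -24.929 + 4.6957 \cdot 10^{-5} i$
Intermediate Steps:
$u{\left(T \right)} = 18 T$ ($u{\left(T \right)} = 9 \cdot 2 T = 18 T$)
$p{\left(L \right)} = 5 i \sqrt{15}$ ($p{\left(L \right)} = \sqrt{-375} = 5 i \sqrt{15}$)
$\frac{p{\left(538 \right)}}{412400} + \frac{313658}{u{\left(-699 \right)}} = \frac{5 i \sqrt{15}}{412400} + \frac{313658}{18 \left(-699\right)} = 5 i \sqrt{15} \cdot \frac{1}{412400} + \frac{313658}{-12582} = \frac{i \sqrt{15}}{82480} + 313658 \left(- \frac{1}{12582}\right) = \frac{i \sqrt{15}}{82480} - \frac{156829}{6291} = - \frac{156829}{6291} + \frac{i \sqrt{15}}{82480}$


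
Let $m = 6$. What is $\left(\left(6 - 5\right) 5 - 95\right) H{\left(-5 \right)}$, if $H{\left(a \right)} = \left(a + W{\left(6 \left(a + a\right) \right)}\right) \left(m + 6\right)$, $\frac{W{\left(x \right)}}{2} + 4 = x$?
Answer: $143640$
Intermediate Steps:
$W{\left(x \right)} = -8 + 2 x$
$H{\left(a \right)} = -96 + 300 a$ ($H{\left(a \right)} = \left(a + \left(-8 + 2 \cdot 6 \left(a + a\right)\right)\right) \left(6 + 6\right) = \left(a + \left(-8 + 2 \cdot 6 \cdot 2 a\right)\right) 12 = \left(a + \left(-8 + 2 \cdot 12 a\right)\right) 12 = \left(a + \left(-8 + 24 a\right)\right) 12 = \left(-8 + 25 a\right) 12 = -96 + 300 a$)
$\left(\left(6 - 5\right) 5 - 95\right) H{\left(-5 \right)} = \left(\left(6 - 5\right) 5 - 95\right) \left(-96 + 300 \left(-5\right)\right) = \left(1 \cdot 5 - 95\right) \left(-96 - 1500\right) = \left(5 - 95\right) \left(-1596\right) = \left(-90\right) \left(-1596\right) = 143640$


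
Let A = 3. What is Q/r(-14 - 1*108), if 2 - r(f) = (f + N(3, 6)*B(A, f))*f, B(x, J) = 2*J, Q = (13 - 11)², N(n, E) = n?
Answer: -2/52093 ≈ -3.8393e-5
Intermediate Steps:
Q = 4 (Q = 2² = 4)
r(f) = 2 - 7*f² (r(f) = 2 - (f + 3*(2*f))*f = 2 - (f + 6*f)*f = 2 - 7*f*f = 2 - 7*f²)
Q/r(-14 - 1*108) = 4/(2 - 7*(-14 - 1*108)²) = 4/(2 - 7*(-14 - 108)²) = 4/(2 - 7*(-122)²) = 4/(2 - 7*14884) = 4/(2 - 104188) = 4/(-104186) = 4*(-1/104186) = -2/52093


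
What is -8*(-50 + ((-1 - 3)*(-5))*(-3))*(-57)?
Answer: -50160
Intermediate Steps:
-8*(-50 + ((-1 - 3)*(-5))*(-3))*(-57) = -8*(-50 - 4*(-5)*(-3))*(-57) = -8*(-50 + 20*(-3))*(-57) = -8*(-50 - 60)*(-57) = -8*(-110)*(-57) = 880*(-57) = -50160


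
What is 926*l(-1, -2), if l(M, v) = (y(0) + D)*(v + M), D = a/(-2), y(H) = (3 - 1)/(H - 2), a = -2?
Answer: 0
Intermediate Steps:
y(H) = 2/(-2 + H)
D = 1 (D = -2/(-2) = -2*(-½) = 1)
l(M, v) = 0 (l(M, v) = (2/(-2 + 0) + 1)*(v + M) = (2/(-2) + 1)*(M + v) = (2*(-½) + 1)*(M + v) = (-1 + 1)*(M + v) = 0*(M + v) = 0)
926*l(-1, -2) = 926*0 = 0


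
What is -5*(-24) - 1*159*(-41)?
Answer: 6639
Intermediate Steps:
-5*(-24) - 1*159*(-41) = 120 - 159*(-41) = 120 + 6519 = 6639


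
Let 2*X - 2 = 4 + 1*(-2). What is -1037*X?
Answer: -2074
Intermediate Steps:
X = 2 (X = 1 + (4 + 1*(-2))/2 = 1 + (4 - 2)/2 = 1 + (½)*2 = 1 + 1 = 2)
-1037*X = -1037*2 = -2074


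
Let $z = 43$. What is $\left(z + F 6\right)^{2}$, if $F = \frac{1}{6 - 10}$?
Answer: $\frac{6889}{4} \approx 1722.3$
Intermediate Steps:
$F = - \frac{1}{4}$ ($F = \frac{1}{-4} = - \frac{1}{4} \approx -0.25$)
$\left(z + F 6\right)^{2} = \left(43 - \frac{3}{2}\right)^{2} = \left(\frac{83}{2}\right)^{2} = \frac{6889}{4}$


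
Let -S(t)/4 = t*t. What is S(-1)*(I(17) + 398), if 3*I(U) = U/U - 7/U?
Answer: -81232/51 ≈ -1592.8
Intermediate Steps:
I(U) = ⅓ - 7/(3*U) (I(U) = (U/U - 7/U)/3 = (1 - 7/U)/3 = ⅓ - 7/(3*U))
S(t) = -4*t² (S(t) = -4*t*t = -4*t²)
S(-1)*(I(17) + 398) = (-4*(-1)²)*((⅓)*(-7 + 17)/17 + 398) = (-4*1)*((⅓)*(1/17)*10 + 398) = -4*(10/51 + 398) = -4*20308/51 = -81232/51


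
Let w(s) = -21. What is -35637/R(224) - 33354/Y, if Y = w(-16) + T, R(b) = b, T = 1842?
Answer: -3446013/19424 ≈ -177.41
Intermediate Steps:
Y = 1821 (Y = -21 + 1842 = 1821)
-35637/R(224) - 33354/Y = -35637/224 - 33354/1821 = -35637*1/224 - 33354*1/1821 = -5091/32 - 11118/607 = -3446013/19424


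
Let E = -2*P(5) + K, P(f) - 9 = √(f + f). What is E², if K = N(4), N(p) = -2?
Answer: 440 + 80*√10 ≈ 692.98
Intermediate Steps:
K = -2
P(f) = 9 + √2*√f (P(f) = 9 + √(f + f) = 9 + √(2*f) = 9 + √2*√f)
E = -20 - 2*√10 (E = -2*(9 + √2*√5) - 2 = -2*(9 + √10) - 2 = (-18 - 2*√10) - 2 = -20 - 2*√10 ≈ -26.325)
E² = (-20 - 2*√10)²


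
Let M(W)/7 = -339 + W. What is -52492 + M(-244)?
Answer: -56573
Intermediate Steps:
M(W) = -2373 + 7*W (M(W) = 7*(-339 + W) = -2373 + 7*W)
-52492 + M(-244) = -52492 + (-2373 + 7*(-244)) = -52492 + (-2373 - 1708) = -52492 - 4081 = -56573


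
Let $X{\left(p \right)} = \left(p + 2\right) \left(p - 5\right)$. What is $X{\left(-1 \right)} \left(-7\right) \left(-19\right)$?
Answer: $-798$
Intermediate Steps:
$X{\left(p \right)} = \left(-5 + p\right) \left(2 + p\right)$ ($X{\left(p \right)} = \left(2 + p\right) \left(-5 + p\right) = \left(-5 + p\right) \left(2 + p\right)$)
$X{\left(-1 \right)} \left(-7\right) \left(-19\right) = \left(-10 + \left(-1\right)^{2} - -3\right) \left(-7\right) \left(-19\right) = \left(-10 + 1 + 3\right) \left(-7\right) \left(-19\right) = \left(-6\right) \left(-7\right) \left(-19\right) = 42 \left(-19\right) = -798$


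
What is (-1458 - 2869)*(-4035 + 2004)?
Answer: 8788137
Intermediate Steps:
(-1458 - 2869)*(-4035 + 2004) = -4327*(-2031) = 8788137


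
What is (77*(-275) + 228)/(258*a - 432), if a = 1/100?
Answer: 1047350/21471 ≈ 48.780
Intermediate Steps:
a = 1/100 ≈ 0.010000
(77*(-275) + 228)/(258*a - 432) = (77*(-275) + 228)/(258*(1/100) - 432) = (-21175 + 228)/(129/50 - 432) = -20947/(-21471/50) = -20947*(-50/21471) = 1047350/21471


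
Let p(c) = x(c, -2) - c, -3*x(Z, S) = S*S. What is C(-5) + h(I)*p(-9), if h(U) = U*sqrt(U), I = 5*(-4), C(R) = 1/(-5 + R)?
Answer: -1/10 - 920*I*sqrt(5)/3 ≈ -0.1 - 685.73*I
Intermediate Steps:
x(Z, S) = -S**2/3 (x(Z, S) = -S*S/3 = -S**2/3)
I = -20
h(U) = U**(3/2)
p(c) = -4/3 - c (p(c) = -1/3*(-2)**2 - c = -1/3*4 - c = -4/3 - c)
C(-5) + h(I)*p(-9) = 1/(-5 - 5) + (-20)**(3/2)*(-4/3 - 1*(-9)) = 1/(-10) + (-40*I*sqrt(5))*(-4/3 + 9) = -1/10 - 40*I*sqrt(5)*(23/3) = -1/10 - 920*I*sqrt(5)/3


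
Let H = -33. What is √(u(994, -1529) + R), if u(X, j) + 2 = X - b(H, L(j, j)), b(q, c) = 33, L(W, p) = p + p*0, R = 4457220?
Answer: √4458179 ≈ 2111.4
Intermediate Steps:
L(W, p) = p (L(W, p) = p + 0 = p)
u(X, j) = -35 + X (u(X, j) = -2 + (X - 1*33) = -2 + (X - 33) = -2 + (-33 + X) = -35 + X)
√(u(994, -1529) + R) = √((-35 + 994) + 4457220) = √(959 + 4457220) = √4458179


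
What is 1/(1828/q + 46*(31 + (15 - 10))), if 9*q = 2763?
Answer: 307/510220 ≈ 0.00060170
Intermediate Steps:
q = 307 (q = (⅑)*2763 = 307)
1/(1828/q + 46*(31 + (15 - 10))) = 1/(1828/307 + 46*(31 + (15 - 10))) = 1/(1828*(1/307) + 46*(31 + 5)) = 1/(1828/307 + 46*36) = 1/(1828/307 + 1656) = 1/(510220/307) = 307/510220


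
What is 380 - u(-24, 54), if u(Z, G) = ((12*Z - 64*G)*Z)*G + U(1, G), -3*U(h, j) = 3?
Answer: -4851843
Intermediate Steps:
U(h, j) = -1 (U(h, j) = -1/3*3 = -1)
u(Z, G) = -1 + G*Z*(-64*G + 12*Z) (u(Z, G) = ((12*Z - 64*G)*Z)*G - 1 = ((-64*G + 12*Z)*Z)*G - 1 = (Z*(-64*G + 12*Z))*G - 1 = G*Z*(-64*G + 12*Z) - 1 = -1 + G*Z*(-64*G + 12*Z))
380 - u(-24, 54) = 380 - (-1 - 64*(-24)*54**2 + 12*54*(-24)**2) = 380 - (-1 - 64*(-24)*2916 + 12*54*576) = 380 - (-1 + 4478976 + 373248) = 380 - 1*4852223 = 380 - 4852223 = -4851843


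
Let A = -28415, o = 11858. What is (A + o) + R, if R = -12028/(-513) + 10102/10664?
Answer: -45221902553/2735316 ≈ -16533.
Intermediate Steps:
R = 66724459/2735316 (R = -12028*(-1/513) + 10102*(1/10664) = 12028/513 + 5051/5332 = 66724459/2735316 ≈ 24.394)
(A + o) + R = (-28415 + 11858) + 66724459/2735316 = -16557 + 66724459/2735316 = -45221902553/2735316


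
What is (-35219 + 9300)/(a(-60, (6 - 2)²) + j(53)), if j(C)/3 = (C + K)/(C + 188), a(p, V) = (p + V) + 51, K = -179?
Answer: -6246479/1309 ≈ -4771.9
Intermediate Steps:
a(p, V) = 51 + V + p (a(p, V) = (V + p) + 51 = 51 + V + p)
j(C) = 3*(-179 + C)/(188 + C) (j(C) = 3*((C - 179)/(C + 188)) = 3*((-179 + C)/(188 + C)) = 3*(-179 + C)/(188 + C))
(-35219 + 9300)/(a(-60, (6 - 2)²) + j(53)) = (-35219 + 9300)/((51 + (6 - 2)² - 60) + 3*(-179 + 53)/(188 + 53)) = -25919/((51 + 4² - 60) + 3*(-126)/241) = -25919/((51 + 16 - 60) + 3*(1/241)*(-126)) = -25919/(7 - 378/241) = -25919/1309/241 = -25919*241/1309 = -6246479/1309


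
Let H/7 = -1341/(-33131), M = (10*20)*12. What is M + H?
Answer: 11360541/4733 ≈ 2400.3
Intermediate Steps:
M = 2400 (M = 200*12 = 2400)
H = 1341/4733 (H = 7*(-1341/(-33131)) = 7*(-1341*(-1/33131)) = 7*(1341/33131) = 1341/4733 ≈ 0.28333)
M + H = 2400 + 1341/4733 = 11360541/4733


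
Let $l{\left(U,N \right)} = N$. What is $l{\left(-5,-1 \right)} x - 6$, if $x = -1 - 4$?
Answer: $-1$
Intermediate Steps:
$x = -5$
$l{\left(-5,-1 \right)} x - 6 = \left(-1\right) \left(-5\right) - 6 = 5 - 6 = -1$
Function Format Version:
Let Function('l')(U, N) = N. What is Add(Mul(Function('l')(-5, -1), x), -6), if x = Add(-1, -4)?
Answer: -1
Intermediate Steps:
x = -5
Add(Mul(Function('l')(-5, -1), x), -6) = Add(Mul(-1, -5), -6) = Add(5, -6) = -1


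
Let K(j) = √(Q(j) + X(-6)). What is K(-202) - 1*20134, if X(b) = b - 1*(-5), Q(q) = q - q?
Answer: -20134 + I ≈ -20134.0 + 1.0*I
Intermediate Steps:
Q(q) = 0
X(b) = 5 + b (X(b) = b + 5 = 5 + b)
K(j) = I (K(j) = √(0 + (5 - 6)) = √(0 - 1) = √(-1) = I)
K(-202) - 1*20134 = I - 1*20134 = I - 20134 = -20134 + I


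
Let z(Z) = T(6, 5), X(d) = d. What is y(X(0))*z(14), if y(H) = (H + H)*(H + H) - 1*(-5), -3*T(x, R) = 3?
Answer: -5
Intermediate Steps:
T(x, R) = -1 (T(x, R) = -⅓*3 = -1)
y(H) = 5 + 4*H² (y(H) = (2*H)*(2*H) + 5 = 4*H² + 5 = 5 + 4*H²)
z(Z) = -1
y(X(0))*z(14) = (5 + 4*0²)*(-1) = (5 + 4*0)*(-1) = (5 + 0)*(-1) = 5*(-1) = -5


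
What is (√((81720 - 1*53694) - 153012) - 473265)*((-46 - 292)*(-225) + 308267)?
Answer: -181883785005 + 384317*I*√124986 ≈ -1.8188e+11 + 1.3587e+8*I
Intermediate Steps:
(√((81720 - 1*53694) - 153012) - 473265)*((-46 - 292)*(-225) + 308267) = (√((81720 - 53694) - 153012) - 473265)*(-338*(-225) + 308267) = (√(28026 - 153012) - 473265)*(76050 + 308267) = (√(-124986) - 473265)*384317 = (I*√124986 - 473265)*384317 = (-473265 + I*√124986)*384317 = -181883785005 + 384317*I*√124986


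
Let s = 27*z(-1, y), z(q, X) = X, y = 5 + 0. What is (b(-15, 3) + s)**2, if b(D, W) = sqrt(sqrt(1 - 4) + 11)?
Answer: (135 + sqrt(11 + I*sqrt(3)))**2 ≈ 19134.0 + 72.02*I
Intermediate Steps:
y = 5
b(D, W) = sqrt(11 + I*sqrt(3)) (b(D, W) = sqrt(sqrt(-3) + 11) = sqrt(I*sqrt(3) + 11) = sqrt(11 + I*sqrt(3)))
s = 135 (s = 27*5 = 135)
(b(-15, 3) + s)**2 = (sqrt(11 + I*sqrt(3)) + 135)**2 = (135 + sqrt(11 + I*sqrt(3)))**2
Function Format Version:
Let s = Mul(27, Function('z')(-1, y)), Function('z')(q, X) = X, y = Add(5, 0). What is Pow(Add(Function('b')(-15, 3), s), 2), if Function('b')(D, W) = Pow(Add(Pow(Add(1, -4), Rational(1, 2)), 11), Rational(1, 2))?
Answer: Pow(Add(135, Pow(Add(11, Mul(I, Pow(3, Rational(1, 2)))), Rational(1, 2))), 2) ≈ Add(19134., Mul(72.02, I))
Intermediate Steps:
y = 5
Function('b')(D, W) = Pow(Add(11, Mul(I, Pow(3, Rational(1, 2)))), Rational(1, 2)) (Function('b')(D, W) = Pow(Add(Pow(-3, Rational(1, 2)), 11), Rational(1, 2)) = Pow(Add(Mul(I, Pow(3, Rational(1, 2))), 11), Rational(1, 2)) = Pow(Add(11, Mul(I, Pow(3, Rational(1, 2)))), Rational(1, 2)))
s = 135 (s = Mul(27, 5) = 135)
Pow(Add(Function('b')(-15, 3), s), 2) = Pow(Add(Pow(Add(11, Mul(I, Pow(3, Rational(1, 2)))), Rational(1, 2)), 135), 2) = Pow(Add(135, Pow(Add(11, Mul(I, Pow(3, Rational(1, 2)))), Rational(1, 2))), 2)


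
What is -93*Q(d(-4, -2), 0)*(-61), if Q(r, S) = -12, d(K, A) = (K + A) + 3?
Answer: -68076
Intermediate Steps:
d(K, A) = 3 + A + K (d(K, A) = (A + K) + 3 = 3 + A + K)
-93*Q(d(-4, -2), 0)*(-61) = -93*(-12)*(-61) = 1116*(-61) = -68076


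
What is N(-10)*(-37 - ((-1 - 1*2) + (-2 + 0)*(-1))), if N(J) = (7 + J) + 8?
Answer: -180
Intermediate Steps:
N(J) = 15 + J
N(-10)*(-37 - ((-1 - 1*2) + (-2 + 0)*(-1))) = (15 - 10)*(-37 - ((-1 - 1*2) + (-2 + 0)*(-1))) = 5*(-37 - ((-1 - 2) - 2*(-1))) = 5*(-37 - (-3 + 2)) = 5*(-37 - 1*(-1)) = 5*(-37 + 1) = 5*(-36) = -180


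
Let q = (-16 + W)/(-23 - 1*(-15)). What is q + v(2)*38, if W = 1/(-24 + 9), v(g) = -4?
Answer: -17999/120 ≈ -149.99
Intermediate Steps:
W = -1/15 (W = 1/(-15) = -1/15 ≈ -0.066667)
q = 241/120 (q = (-16 - 1/15)/(-23 - 1*(-15)) = -241/(15*(-23 + 15)) = -241/15/(-8) = -241/15*(-⅛) = 241/120 ≈ 2.0083)
q + v(2)*38 = 241/120 - 4*38 = 241/120 - 152 = -17999/120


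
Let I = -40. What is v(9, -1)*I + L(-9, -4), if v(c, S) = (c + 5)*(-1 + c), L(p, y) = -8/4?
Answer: -4482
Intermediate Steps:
L(p, y) = -2 (L(p, y) = -8*¼ = -2)
v(c, S) = (-1 + c)*(5 + c) (v(c, S) = (5 + c)*(-1 + c) = (-1 + c)*(5 + c))
v(9, -1)*I + L(-9, -4) = (-5 + 9² + 4*9)*(-40) - 2 = (-5 + 81 + 36)*(-40) - 2 = 112*(-40) - 2 = -4480 - 2 = -4482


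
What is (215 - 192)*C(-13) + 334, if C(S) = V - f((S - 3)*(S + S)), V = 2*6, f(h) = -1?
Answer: 633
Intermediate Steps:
V = 12
C(S) = 13 (C(S) = 12 - 1*(-1) = 12 + 1 = 13)
(215 - 192)*C(-13) + 334 = (215 - 192)*13 + 334 = 23*13 + 334 = 299 + 334 = 633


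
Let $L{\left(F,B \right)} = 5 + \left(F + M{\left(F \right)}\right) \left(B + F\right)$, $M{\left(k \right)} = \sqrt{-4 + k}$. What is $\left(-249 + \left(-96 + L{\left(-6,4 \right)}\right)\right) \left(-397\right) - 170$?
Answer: $130046 + 794 i \sqrt{10} \approx 1.3005 \cdot 10^{5} + 2510.8 i$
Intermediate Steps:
$L{\left(F,B \right)} = 5 + \left(B + F\right) \left(F + \sqrt{-4 + F}\right)$ ($L{\left(F,B \right)} = 5 + \left(F + \sqrt{-4 + F}\right) \left(B + F\right) = 5 + \left(B + F\right) \left(F + \sqrt{-4 + F}\right)$)
$\left(-249 + \left(-96 + L{\left(-6,4 \right)}\right)\right) \left(-397\right) - 170 = \left(-249 - \left(79 + 2 \sqrt{-4 - 6}\right)\right) \left(-397\right) - 170 = \left(-249 - \left(79 + 2 i \sqrt{10}\right)\right) \left(-397\right) - 170 = \left(-328 - 2 i \sqrt{10}\right) \left(-397\right) - 170 = \left(130216 + 794 i \sqrt{10}\right) - 170 = 130046 + 794 i \sqrt{10}$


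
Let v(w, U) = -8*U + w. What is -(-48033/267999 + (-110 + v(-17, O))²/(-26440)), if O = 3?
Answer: 2460212573/2361964520 ≈ 1.0416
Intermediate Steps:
v(w, U) = w - 8*U
-(-48033/267999 + (-110 + v(-17, O))²/(-26440)) = -(-48033/267999 + (-110 + (-17 - 8*3))²/(-26440)) = -(-48033*1/267999 + (-110 + (-17 - 24))²*(-1/26440)) = -(-16011/89333 + (-110 - 41)²*(-1/26440)) = -(-16011/89333 + (-151)²*(-1/26440)) = -(-16011/89333 + 22801*(-1/26440)) = -(-16011/89333 - 22801/26440) = -1*(-2460212573/2361964520) = 2460212573/2361964520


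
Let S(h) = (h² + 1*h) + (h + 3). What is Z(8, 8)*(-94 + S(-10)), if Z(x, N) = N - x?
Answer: 0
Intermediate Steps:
S(h) = 3 + h² + 2*h (S(h) = (h² + h) + (3 + h) = (h + h²) + (3 + h) = 3 + h² + 2*h)
Z(8, 8)*(-94 + S(-10)) = (8 - 1*8)*(-94 + (3 + (-10)² + 2*(-10))) = (8 - 8)*(-94 + (3 + 100 - 20)) = 0*(-94 + 83) = 0*(-11) = 0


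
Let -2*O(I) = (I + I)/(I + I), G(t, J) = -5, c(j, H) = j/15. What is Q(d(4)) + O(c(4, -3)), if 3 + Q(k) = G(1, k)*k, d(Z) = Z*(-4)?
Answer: 153/2 ≈ 76.500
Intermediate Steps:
c(j, H) = j/15 (c(j, H) = j*(1/15) = j/15)
d(Z) = -4*Z
Q(k) = -3 - 5*k
O(I) = -1/2 (O(I) = -(I + I)/(2*(I + I)) = -2*I/(2*(2*I)) = -2*I*1/(2*I)/2 = -1/2*1 = -1/2)
Q(d(4)) + O(c(4, -3)) = (-3 - (-20)*4) - 1/2 = (-3 - 5*(-16)) - 1/2 = (-3 + 80) - 1/2 = 77 - 1/2 = 153/2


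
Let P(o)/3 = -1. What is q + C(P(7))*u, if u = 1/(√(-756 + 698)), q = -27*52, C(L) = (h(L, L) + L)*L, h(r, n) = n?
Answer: -1404 - 9*I*√58/29 ≈ -1404.0 - 2.3635*I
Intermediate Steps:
P(o) = -3 (P(o) = 3*(-1) = -3)
C(L) = 2*L² (C(L) = (L + L)*L = (2*L)*L = 2*L²)
q = -1404
u = -I*√58/58 (u = 1/(√(-58)) = 1/(I*√58) = -I*√58/58 ≈ -0.13131*I)
q + C(P(7))*u = -1404 + (2*(-3)²)*(-I*√58/58) = -1404 + (2*9)*(-I*√58/58) = -1404 + 18*(-I*√58/58) = -1404 - 9*I*√58/29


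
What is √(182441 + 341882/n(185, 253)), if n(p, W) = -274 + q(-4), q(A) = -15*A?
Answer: √2070476322/107 ≈ 425.26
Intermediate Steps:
n(p, W) = -214 (n(p, W) = -274 - 15*(-4) = -274 + 60 = -214)
√(182441 + 341882/n(185, 253)) = √(182441 + 341882/(-214)) = √(182441 + 341882*(-1/214)) = √(182441 - 170941/107) = √(19350246/107) = √2070476322/107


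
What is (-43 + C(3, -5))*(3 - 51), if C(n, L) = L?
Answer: 2304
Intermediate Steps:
(-43 + C(3, -5))*(3 - 51) = (-43 - 5)*(3 - 51) = -48*(-48) = 2304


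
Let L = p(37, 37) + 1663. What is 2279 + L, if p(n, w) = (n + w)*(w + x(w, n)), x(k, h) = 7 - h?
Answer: 4460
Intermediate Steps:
p(n, w) = (n + w)*(7 + w - n) (p(n, w) = (n + w)*(w + (7 - n)) = (n + w)*(7 + w - n))
L = 2181 (L = (37² - 1*37² + 7*37 + 7*37) + 1663 = (1369 - 1*1369 + 259 + 259) + 1663 = (1369 - 1369 + 259 + 259) + 1663 = 518 + 1663 = 2181)
2279 + L = 2279 + 2181 = 4460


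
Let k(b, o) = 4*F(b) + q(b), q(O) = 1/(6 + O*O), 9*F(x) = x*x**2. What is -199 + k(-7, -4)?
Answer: -173956/495 ≈ -351.43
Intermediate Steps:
F(x) = x**3/9 (F(x) = (x*x**2)/9 = x**3/9)
q(O) = 1/(6 + O**2)
k(b, o) = 1/(6 + b**2) + 4*b**3/9 (k(b, o) = 4*(b**3/9) + 1/(6 + b**2) = 4*b**3/9 + 1/(6 + b**2) = 1/(6 + b**2) + 4*b**3/9)
-199 + k(-7, -4) = -199 + (9 + 4*(-7)**3*(6 + (-7)**2))/(9*(6 + (-7)**2)) = -199 + (9 + 4*(-343)*(6 + 49))/(9*(6 + 49)) = -199 + (1/9)*(9 + 4*(-343)*55)/55 = -199 + (1/9)*(1/55)*(9 - 75460) = -199 + (1/9)*(1/55)*(-75451) = -199 - 75451/495 = -173956/495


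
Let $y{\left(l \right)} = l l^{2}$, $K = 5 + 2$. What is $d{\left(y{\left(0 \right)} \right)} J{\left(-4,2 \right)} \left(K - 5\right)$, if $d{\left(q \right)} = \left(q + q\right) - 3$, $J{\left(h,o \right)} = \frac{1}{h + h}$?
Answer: $\frac{3}{4} \approx 0.75$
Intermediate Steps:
$J{\left(h,o \right)} = \frac{1}{2 h}$
$K = 7$
$y{\left(l \right)} = l^{3}$
$d{\left(q \right)} = -3 + 2 q$ ($d{\left(q \right)} = 2 q - 3 = -3 + 2 q$)
$d{\left(y{\left(0 \right)} \right)} J{\left(-4,2 \right)} \left(K - 5\right) = \left(-3 + 2 \cdot 0^{3}\right) \frac{1}{2 \left(-4\right)} \left(7 - 5\right) = \left(-3 + 2 \cdot 0\right) \frac{1}{2} \left(- \frac{1}{4}\right) 2 = \left(-3 + 0\right) \left(\left(- \frac{1}{8}\right) 2\right) = \left(-3\right) \left(- \frac{1}{4}\right) = \frac{3}{4}$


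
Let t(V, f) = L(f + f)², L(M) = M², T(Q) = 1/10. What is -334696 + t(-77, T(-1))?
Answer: -209184999/625 ≈ -3.3470e+5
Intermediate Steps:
T(Q) = ⅒
t(V, f) = 16*f⁴ (t(V, f) = ((f + f)²)² = ((2*f)²)² = (4*f²)² = 16*f⁴)
-334696 + t(-77, T(-1)) = -334696 + 16*(⅒)⁴ = -334696 + 16*(1/10000) = -334696 + 1/625 = -209184999/625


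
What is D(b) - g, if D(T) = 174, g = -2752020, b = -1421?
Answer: 2752194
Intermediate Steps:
D(b) - g = 174 - 1*(-2752020) = 174 + 2752020 = 2752194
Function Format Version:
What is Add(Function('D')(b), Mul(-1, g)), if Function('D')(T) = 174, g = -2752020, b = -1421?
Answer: 2752194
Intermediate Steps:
Add(Function('D')(b), Mul(-1, g)) = Add(174, Mul(-1, -2752020)) = Add(174, 2752020) = 2752194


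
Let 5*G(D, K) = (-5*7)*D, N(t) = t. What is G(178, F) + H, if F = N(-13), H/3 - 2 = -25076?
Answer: -76468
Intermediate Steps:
H = -75222 (H = 6 + 3*(-25076) = 6 - 75228 = -75222)
F = -13
G(D, K) = -7*D (G(D, K) = ((-5*7)*D)/5 = (-35*D)/5 = -7*D)
G(178, F) + H = -7*178 - 75222 = -1246 - 75222 = -76468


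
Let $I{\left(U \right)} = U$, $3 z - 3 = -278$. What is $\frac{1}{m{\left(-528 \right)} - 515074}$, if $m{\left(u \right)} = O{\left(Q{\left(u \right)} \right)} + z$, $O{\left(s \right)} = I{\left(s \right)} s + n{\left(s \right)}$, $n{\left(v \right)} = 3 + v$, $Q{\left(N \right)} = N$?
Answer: $- \frac{3}{710720} \approx -4.2211 \cdot 10^{-6}$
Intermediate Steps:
$z = - \frac{275}{3}$ ($z = 1 + \frac{1}{3} \left(-278\right) = 1 - \frac{278}{3} = - \frac{275}{3} \approx -91.667$)
$O{\left(s \right)} = 3 + s + s^{2}$ ($O{\left(s \right)} = s s + \left(3 + s\right) = s^{2} + \left(3 + s\right) = 3 + s + s^{2}$)
$m{\left(u \right)} = - \frac{266}{3} + u + u^{2}$ ($m{\left(u \right)} = \left(3 + u + u^{2}\right) - \frac{275}{3} = - \frac{266}{3} + u + u^{2}$)
$\frac{1}{m{\left(-528 \right)} - 515074} = \frac{1}{\left(- \frac{266}{3} - 528 + \left(-528\right)^{2}\right) - 515074} = \frac{1}{\left(- \frac{266}{3} - 528 + 278784\right) - 515074} = \frac{1}{\frac{834502}{3} - 515074} = \frac{1}{- \frac{710720}{3}} = - \frac{3}{710720}$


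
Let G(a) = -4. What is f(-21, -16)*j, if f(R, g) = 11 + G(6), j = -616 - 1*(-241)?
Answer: -2625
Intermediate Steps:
j = -375 (j = -616 + 241 = -375)
f(R, g) = 7 (f(R, g) = 11 - 4 = 7)
f(-21, -16)*j = 7*(-375) = -2625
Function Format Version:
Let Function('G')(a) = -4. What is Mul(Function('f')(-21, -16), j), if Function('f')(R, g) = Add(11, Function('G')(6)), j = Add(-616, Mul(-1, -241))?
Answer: -2625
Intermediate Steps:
j = -375 (j = Add(-616, 241) = -375)
Function('f')(R, g) = 7 (Function('f')(R, g) = Add(11, -4) = 7)
Mul(Function('f')(-21, -16), j) = Mul(7, -375) = -2625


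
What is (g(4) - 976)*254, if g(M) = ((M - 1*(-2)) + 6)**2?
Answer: -211328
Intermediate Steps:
g(M) = (8 + M)**2 (g(M) = ((M + 2) + 6)**2 = ((2 + M) + 6)**2 = (8 + M)**2)
(g(4) - 976)*254 = ((8 + 4)**2 - 976)*254 = (12**2 - 976)*254 = (144 - 976)*254 = -832*254 = -211328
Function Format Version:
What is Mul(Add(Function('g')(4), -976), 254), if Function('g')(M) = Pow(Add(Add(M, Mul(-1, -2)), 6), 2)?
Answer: -211328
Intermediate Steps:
Function('g')(M) = Pow(Add(8, M), 2) (Function('g')(M) = Pow(Add(Add(M, 2), 6), 2) = Pow(Add(Add(2, M), 6), 2) = Pow(Add(8, M), 2))
Mul(Add(Function('g')(4), -976), 254) = Mul(Add(Pow(Add(8, 4), 2), -976), 254) = Mul(Add(Pow(12, 2), -976), 254) = Mul(Add(144, -976), 254) = Mul(-832, 254) = -211328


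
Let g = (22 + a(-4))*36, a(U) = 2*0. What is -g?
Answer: -792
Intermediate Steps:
a(U) = 0
g = 792 (g = (22 + 0)*36 = 22*36 = 792)
-g = -1*792 = -792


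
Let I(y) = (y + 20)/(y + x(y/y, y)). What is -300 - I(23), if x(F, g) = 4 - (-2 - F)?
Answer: -9043/30 ≈ -301.43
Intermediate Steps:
x(F, g) = 6 + F (x(F, g) = 4 + (2 + F) = 6 + F)
I(y) = (20 + y)/(7 + y) (I(y) = (y + 20)/(y + (6 + y/y)) = (20 + y)/(y + (6 + 1)) = (20 + y)/(y + 7) = (20 + y)/(7 + y))
-300 - I(23) = -300 - (20 + 23)/(7 + 23) = -300 - 43/30 = -9043/30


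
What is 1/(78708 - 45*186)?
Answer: 1/70338 ≈ 1.4217e-5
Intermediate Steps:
1/(78708 - 45*186) = 1/(78708 - 8370) = 1/70338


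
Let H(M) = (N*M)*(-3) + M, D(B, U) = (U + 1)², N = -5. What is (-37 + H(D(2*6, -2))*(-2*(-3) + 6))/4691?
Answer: 155/4691 ≈ 0.033042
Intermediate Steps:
D(B, U) = (1 + U)²
H(M) = 16*M (H(M) = -5*M*(-3) + M = 15*M + M = 16*M)
(-37 + H(D(2*6, -2))*(-2*(-3) + 6))/4691 = (-37 + (16*(1 - 2)²)*(-2*(-3) + 6))/4691 = (-37 + (16*(-1)²)*(6 + 6))*(1/4691) = (-37 + (16*1)*12)*(1/4691) = (-37 + 16*12)*(1/4691) = (-37 + 192)*(1/4691) = 155*(1/4691) = 155/4691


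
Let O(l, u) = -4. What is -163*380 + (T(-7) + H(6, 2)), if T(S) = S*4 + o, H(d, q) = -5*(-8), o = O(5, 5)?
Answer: -61932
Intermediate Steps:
o = -4
H(d, q) = 40
T(S) = -4 + 4*S (T(S) = S*4 - 4 = 4*S - 4 = -4 + 4*S)
-163*380 + (T(-7) + H(6, 2)) = -163*380 + ((-4 + 4*(-7)) + 40) = -61940 + ((-4 - 28) + 40) = -61940 + (-32 + 40) = -61940 + 8 = -61932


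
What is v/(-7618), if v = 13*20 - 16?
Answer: -122/3809 ≈ -0.032029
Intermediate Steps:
v = 244 (v = 260 - 16 = 244)
v/(-7618) = 244/(-7618) = 244*(-1/7618) = -122/3809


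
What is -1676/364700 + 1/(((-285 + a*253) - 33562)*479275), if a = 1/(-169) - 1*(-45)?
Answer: -4356370718166/947952487353025 ≈ -0.0045956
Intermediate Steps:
a = 7604/169 (a = -1/169 + 45 = 7604/169 ≈ 44.994)
-1676/364700 + 1/(((-285 + a*253) - 33562)*479275) = -1676/364700 + 1/(((-285 + (7604/169)*253) - 33562)*479275) = -1676*1/364700 + (1/479275)/((-285 + 1923812/169) - 33562) = -419/91175 + (1/479275)/(1875647/169 - 33562) = -419/91175 + (1/479275)/(-3796331/169) = -419/91175 - 169/3796331*1/479275 = -419/91175 - 169/1819486540025 = -4356370718166/947952487353025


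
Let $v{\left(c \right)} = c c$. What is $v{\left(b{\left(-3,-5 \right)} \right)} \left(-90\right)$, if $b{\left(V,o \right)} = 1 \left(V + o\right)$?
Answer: $-5760$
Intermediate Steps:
$b{\left(V,o \right)} = V + o$
$v{\left(c \right)} = c^{2}$
$v{\left(b{\left(-3,-5 \right)} \right)} \left(-90\right) = \left(-3 - 5\right)^{2} \left(-90\right) = \left(-8\right)^{2} \left(-90\right) = 64 \left(-90\right) = -5760$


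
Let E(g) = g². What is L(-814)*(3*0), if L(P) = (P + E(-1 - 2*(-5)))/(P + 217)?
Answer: 0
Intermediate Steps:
L(P) = (81 + P)/(217 + P) (L(P) = (P + (-1 - 2*(-5))²)/(P + 217) = (P + (-1 + 10)²)/(217 + P) = (P + 9²)/(217 + P) = (P + 81)/(217 + P) = (81 + P)/(217 + P))
L(-814)*(3*0) = ((81 - 814)/(217 - 814))*(3*0) = (-733/(-597))*0 = -1/597*(-733)*0 = (733/597)*0 = 0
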